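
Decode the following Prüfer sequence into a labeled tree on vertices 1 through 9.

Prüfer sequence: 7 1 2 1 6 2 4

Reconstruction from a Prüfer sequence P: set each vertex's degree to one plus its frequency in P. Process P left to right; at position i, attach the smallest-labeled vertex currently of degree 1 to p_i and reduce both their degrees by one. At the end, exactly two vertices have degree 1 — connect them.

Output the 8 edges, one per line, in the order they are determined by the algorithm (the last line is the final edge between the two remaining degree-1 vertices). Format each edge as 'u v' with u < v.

Answer: 3 7
1 5
2 7
1 8
1 6
2 6
2 4
4 9

Derivation:
Initial degrees: {1:3, 2:3, 3:1, 4:2, 5:1, 6:2, 7:2, 8:1, 9:1}
Step 1: smallest deg-1 vertex = 3, p_1 = 7. Add edge {3,7}. Now deg[3]=0, deg[7]=1.
Step 2: smallest deg-1 vertex = 5, p_2 = 1. Add edge {1,5}. Now deg[5]=0, deg[1]=2.
Step 3: smallest deg-1 vertex = 7, p_3 = 2. Add edge {2,7}. Now deg[7]=0, deg[2]=2.
Step 4: smallest deg-1 vertex = 8, p_4 = 1. Add edge {1,8}. Now deg[8]=0, deg[1]=1.
Step 5: smallest deg-1 vertex = 1, p_5 = 6. Add edge {1,6}. Now deg[1]=0, deg[6]=1.
Step 6: smallest deg-1 vertex = 6, p_6 = 2. Add edge {2,6}. Now deg[6]=0, deg[2]=1.
Step 7: smallest deg-1 vertex = 2, p_7 = 4. Add edge {2,4}. Now deg[2]=0, deg[4]=1.
Final: two remaining deg-1 vertices are 4, 9. Add edge {4,9}.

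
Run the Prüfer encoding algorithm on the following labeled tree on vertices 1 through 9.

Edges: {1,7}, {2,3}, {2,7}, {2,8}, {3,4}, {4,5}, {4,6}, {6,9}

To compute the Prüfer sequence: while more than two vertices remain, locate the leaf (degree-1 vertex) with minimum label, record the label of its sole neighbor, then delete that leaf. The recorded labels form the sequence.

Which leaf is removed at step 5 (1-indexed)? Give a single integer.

Answer: 2

Derivation:
Step 1: current leaves = {1,5,8,9}. Remove leaf 1 (neighbor: 7).
Step 2: current leaves = {5,7,8,9}. Remove leaf 5 (neighbor: 4).
Step 3: current leaves = {7,8,9}. Remove leaf 7 (neighbor: 2).
Step 4: current leaves = {8,9}. Remove leaf 8 (neighbor: 2).
Step 5: current leaves = {2,9}. Remove leaf 2 (neighbor: 3).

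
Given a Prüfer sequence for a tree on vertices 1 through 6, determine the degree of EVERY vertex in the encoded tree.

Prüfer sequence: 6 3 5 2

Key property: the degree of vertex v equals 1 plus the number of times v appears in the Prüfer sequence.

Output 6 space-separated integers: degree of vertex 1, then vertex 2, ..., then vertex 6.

Answer: 1 2 2 1 2 2

Derivation:
p_1 = 6: count[6] becomes 1
p_2 = 3: count[3] becomes 1
p_3 = 5: count[5] becomes 1
p_4 = 2: count[2] becomes 1
Degrees (1 + count): deg[1]=1+0=1, deg[2]=1+1=2, deg[3]=1+1=2, deg[4]=1+0=1, deg[5]=1+1=2, deg[6]=1+1=2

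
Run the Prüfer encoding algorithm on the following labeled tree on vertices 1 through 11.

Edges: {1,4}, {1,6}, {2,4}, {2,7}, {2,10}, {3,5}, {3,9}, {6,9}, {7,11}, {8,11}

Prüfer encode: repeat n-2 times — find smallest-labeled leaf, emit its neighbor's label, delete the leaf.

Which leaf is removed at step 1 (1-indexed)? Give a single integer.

Answer: 5

Derivation:
Step 1: current leaves = {5,8,10}. Remove leaf 5 (neighbor: 3).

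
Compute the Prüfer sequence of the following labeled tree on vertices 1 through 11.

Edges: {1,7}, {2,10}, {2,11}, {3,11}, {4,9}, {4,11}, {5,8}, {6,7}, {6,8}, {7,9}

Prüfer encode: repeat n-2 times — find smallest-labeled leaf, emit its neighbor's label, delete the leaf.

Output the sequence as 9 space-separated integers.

Answer: 7 11 8 6 7 9 4 11 2

Derivation:
Step 1: leaves = {1,3,5,10}. Remove smallest leaf 1, emit neighbor 7.
Step 2: leaves = {3,5,10}. Remove smallest leaf 3, emit neighbor 11.
Step 3: leaves = {5,10}. Remove smallest leaf 5, emit neighbor 8.
Step 4: leaves = {8,10}. Remove smallest leaf 8, emit neighbor 6.
Step 5: leaves = {6,10}. Remove smallest leaf 6, emit neighbor 7.
Step 6: leaves = {7,10}. Remove smallest leaf 7, emit neighbor 9.
Step 7: leaves = {9,10}. Remove smallest leaf 9, emit neighbor 4.
Step 8: leaves = {4,10}. Remove smallest leaf 4, emit neighbor 11.
Step 9: leaves = {10,11}. Remove smallest leaf 10, emit neighbor 2.
Done: 2 vertices remain (2, 11). Sequence = [7 11 8 6 7 9 4 11 2]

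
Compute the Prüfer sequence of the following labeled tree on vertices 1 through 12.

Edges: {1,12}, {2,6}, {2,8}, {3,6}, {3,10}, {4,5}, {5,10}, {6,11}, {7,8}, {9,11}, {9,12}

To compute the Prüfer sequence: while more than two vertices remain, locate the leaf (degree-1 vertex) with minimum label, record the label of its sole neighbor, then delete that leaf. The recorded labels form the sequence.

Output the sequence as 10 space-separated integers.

Answer: 12 5 10 8 2 6 3 6 11 9

Derivation:
Step 1: leaves = {1,4,7}. Remove smallest leaf 1, emit neighbor 12.
Step 2: leaves = {4,7,12}. Remove smallest leaf 4, emit neighbor 5.
Step 3: leaves = {5,7,12}. Remove smallest leaf 5, emit neighbor 10.
Step 4: leaves = {7,10,12}. Remove smallest leaf 7, emit neighbor 8.
Step 5: leaves = {8,10,12}. Remove smallest leaf 8, emit neighbor 2.
Step 6: leaves = {2,10,12}. Remove smallest leaf 2, emit neighbor 6.
Step 7: leaves = {10,12}. Remove smallest leaf 10, emit neighbor 3.
Step 8: leaves = {3,12}. Remove smallest leaf 3, emit neighbor 6.
Step 9: leaves = {6,12}. Remove smallest leaf 6, emit neighbor 11.
Step 10: leaves = {11,12}. Remove smallest leaf 11, emit neighbor 9.
Done: 2 vertices remain (9, 12). Sequence = [12 5 10 8 2 6 3 6 11 9]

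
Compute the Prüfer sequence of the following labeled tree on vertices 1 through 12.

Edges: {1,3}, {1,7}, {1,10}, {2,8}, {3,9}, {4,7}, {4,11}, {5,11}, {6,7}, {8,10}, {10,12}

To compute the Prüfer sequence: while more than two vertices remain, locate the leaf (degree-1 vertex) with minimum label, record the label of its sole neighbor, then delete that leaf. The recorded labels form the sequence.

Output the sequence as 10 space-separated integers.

Step 1: leaves = {2,5,6,9,12}. Remove smallest leaf 2, emit neighbor 8.
Step 2: leaves = {5,6,8,9,12}. Remove smallest leaf 5, emit neighbor 11.
Step 3: leaves = {6,8,9,11,12}. Remove smallest leaf 6, emit neighbor 7.
Step 4: leaves = {8,9,11,12}. Remove smallest leaf 8, emit neighbor 10.
Step 5: leaves = {9,11,12}. Remove smallest leaf 9, emit neighbor 3.
Step 6: leaves = {3,11,12}. Remove smallest leaf 3, emit neighbor 1.
Step 7: leaves = {11,12}. Remove smallest leaf 11, emit neighbor 4.
Step 8: leaves = {4,12}. Remove smallest leaf 4, emit neighbor 7.
Step 9: leaves = {7,12}. Remove smallest leaf 7, emit neighbor 1.
Step 10: leaves = {1,12}. Remove smallest leaf 1, emit neighbor 10.
Done: 2 vertices remain (10, 12). Sequence = [8 11 7 10 3 1 4 7 1 10]

Answer: 8 11 7 10 3 1 4 7 1 10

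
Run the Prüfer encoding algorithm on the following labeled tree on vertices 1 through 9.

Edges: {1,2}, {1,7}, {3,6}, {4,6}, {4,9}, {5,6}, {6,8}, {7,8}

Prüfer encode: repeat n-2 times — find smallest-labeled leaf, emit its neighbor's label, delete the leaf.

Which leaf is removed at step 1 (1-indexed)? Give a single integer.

Step 1: current leaves = {2,3,5,9}. Remove leaf 2 (neighbor: 1).

Answer: 2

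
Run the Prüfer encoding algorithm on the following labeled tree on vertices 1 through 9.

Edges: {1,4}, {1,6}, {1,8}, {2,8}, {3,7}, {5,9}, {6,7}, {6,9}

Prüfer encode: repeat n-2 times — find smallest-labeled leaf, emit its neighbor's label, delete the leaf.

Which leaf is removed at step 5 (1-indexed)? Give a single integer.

Step 1: current leaves = {2,3,4,5}. Remove leaf 2 (neighbor: 8).
Step 2: current leaves = {3,4,5,8}. Remove leaf 3 (neighbor: 7).
Step 3: current leaves = {4,5,7,8}. Remove leaf 4 (neighbor: 1).
Step 4: current leaves = {5,7,8}. Remove leaf 5 (neighbor: 9).
Step 5: current leaves = {7,8,9}. Remove leaf 7 (neighbor: 6).

Answer: 7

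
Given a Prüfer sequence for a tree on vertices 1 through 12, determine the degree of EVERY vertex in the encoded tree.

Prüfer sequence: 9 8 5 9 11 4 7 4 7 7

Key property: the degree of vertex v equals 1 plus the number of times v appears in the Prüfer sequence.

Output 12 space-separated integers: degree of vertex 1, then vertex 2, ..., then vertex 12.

Answer: 1 1 1 3 2 1 4 2 3 1 2 1

Derivation:
p_1 = 9: count[9] becomes 1
p_2 = 8: count[8] becomes 1
p_3 = 5: count[5] becomes 1
p_4 = 9: count[9] becomes 2
p_5 = 11: count[11] becomes 1
p_6 = 4: count[4] becomes 1
p_7 = 7: count[7] becomes 1
p_8 = 4: count[4] becomes 2
p_9 = 7: count[7] becomes 2
p_10 = 7: count[7] becomes 3
Degrees (1 + count): deg[1]=1+0=1, deg[2]=1+0=1, deg[3]=1+0=1, deg[4]=1+2=3, deg[5]=1+1=2, deg[6]=1+0=1, deg[7]=1+3=4, deg[8]=1+1=2, deg[9]=1+2=3, deg[10]=1+0=1, deg[11]=1+1=2, deg[12]=1+0=1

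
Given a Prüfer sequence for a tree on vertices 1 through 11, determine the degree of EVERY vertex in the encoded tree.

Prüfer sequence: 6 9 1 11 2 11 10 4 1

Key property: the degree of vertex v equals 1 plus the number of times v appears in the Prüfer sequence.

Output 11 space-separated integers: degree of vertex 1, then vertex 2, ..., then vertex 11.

Answer: 3 2 1 2 1 2 1 1 2 2 3

Derivation:
p_1 = 6: count[6] becomes 1
p_2 = 9: count[9] becomes 1
p_3 = 1: count[1] becomes 1
p_4 = 11: count[11] becomes 1
p_5 = 2: count[2] becomes 1
p_6 = 11: count[11] becomes 2
p_7 = 10: count[10] becomes 1
p_8 = 4: count[4] becomes 1
p_9 = 1: count[1] becomes 2
Degrees (1 + count): deg[1]=1+2=3, deg[2]=1+1=2, deg[3]=1+0=1, deg[4]=1+1=2, deg[5]=1+0=1, deg[6]=1+1=2, deg[7]=1+0=1, deg[8]=1+0=1, deg[9]=1+1=2, deg[10]=1+1=2, deg[11]=1+2=3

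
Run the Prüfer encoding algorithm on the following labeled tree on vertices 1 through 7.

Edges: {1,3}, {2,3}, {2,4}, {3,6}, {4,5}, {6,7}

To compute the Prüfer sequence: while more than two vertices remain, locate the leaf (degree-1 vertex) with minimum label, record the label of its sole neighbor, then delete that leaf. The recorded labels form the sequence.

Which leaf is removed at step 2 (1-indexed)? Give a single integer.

Answer: 5

Derivation:
Step 1: current leaves = {1,5,7}. Remove leaf 1 (neighbor: 3).
Step 2: current leaves = {5,7}. Remove leaf 5 (neighbor: 4).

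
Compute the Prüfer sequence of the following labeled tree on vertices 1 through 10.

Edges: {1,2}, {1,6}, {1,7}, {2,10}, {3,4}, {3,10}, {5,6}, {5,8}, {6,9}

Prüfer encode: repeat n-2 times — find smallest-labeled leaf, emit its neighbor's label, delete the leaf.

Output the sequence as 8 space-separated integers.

Answer: 3 10 1 5 6 6 1 2

Derivation:
Step 1: leaves = {4,7,8,9}. Remove smallest leaf 4, emit neighbor 3.
Step 2: leaves = {3,7,8,9}. Remove smallest leaf 3, emit neighbor 10.
Step 3: leaves = {7,8,9,10}. Remove smallest leaf 7, emit neighbor 1.
Step 4: leaves = {8,9,10}. Remove smallest leaf 8, emit neighbor 5.
Step 5: leaves = {5,9,10}. Remove smallest leaf 5, emit neighbor 6.
Step 6: leaves = {9,10}. Remove smallest leaf 9, emit neighbor 6.
Step 7: leaves = {6,10}. Remove smallest leaf 6, emit neighbor 1.
Step 8: leaves = {1,10}. Remove smallest leaf 1, emit neighbor 2.
Done: 2 vertices remain (2, 10). Sequence = [3 10 1 5 6 6 1 2]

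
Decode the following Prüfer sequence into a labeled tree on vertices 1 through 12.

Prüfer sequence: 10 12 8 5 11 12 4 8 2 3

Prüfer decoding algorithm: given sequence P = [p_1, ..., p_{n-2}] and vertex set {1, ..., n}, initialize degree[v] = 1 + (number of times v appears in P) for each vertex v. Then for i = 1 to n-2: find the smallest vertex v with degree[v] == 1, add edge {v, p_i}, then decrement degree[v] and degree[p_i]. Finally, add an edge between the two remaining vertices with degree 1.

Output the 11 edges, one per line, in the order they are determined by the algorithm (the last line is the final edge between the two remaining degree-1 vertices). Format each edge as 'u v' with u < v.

Initial degrees: {1:1, 2:2, 3:2, 4:2, 5:2, 6:1, 7:1, 8:3, 9:1, 10:2, 11:2, 12:3}
Step 1: smallest deg-1 vertex = 1, p_1 = 10. Add edge {1,10}. Now deg[1]=0, deg[10]=1.
Step 2: smallest deg-1 vertex = 6, p_2 = 12. Add edge {6,12}. Now deg[6]=0, deg[12]=2.
Step 3: smallest deg-1 vertex = 7, p_3 = 8. Add edge {7,8}. Now deg[7]=0, deg[8]=2.
Step 4: smallest deg-1 vertex = 9, p_4 = 5. Add edge {5,9}. Now deg[9]=0, deg[5]=1.
Step 5: smallest deg-1 vertex = 5, p_5 = 11. Add edge {5,11}. Now deg[5]=0, deg[11]=1.
Step 6: smallest deg-1 vertex = 10, p_6 = 12. Add edge {10,12}. Now deg[10]=0, deg[12]=1.
Step 7: smallest deg-1 vertex = 11, p_7 = 4. Add edge {4,11}. Now deg[11]=0, deg[4]=1.
Step 8: smallest deg-1 vertex = 4, p_8 = 8. Add edge {4,8}. Now deg[4]=0, deg[8]=1.
Step 9: smallest deg-1 vertex = 8, p_9 = 2. Add edge {2,8}. Now deg[8]=0, deg[2]=1.
Step 10: smallest deg-1 vertex = 2, p_10 = 3. Add edge {2,3}. Now deg[2]=0, deg[3]=1.
Final: two remaining deg-1 vertices are 3, 12. Add edge {3,12}.

Answer: 1 10
6 12
7 8
5 9
5 11
10 12
4 11
4 8
2 8
2 3
3 12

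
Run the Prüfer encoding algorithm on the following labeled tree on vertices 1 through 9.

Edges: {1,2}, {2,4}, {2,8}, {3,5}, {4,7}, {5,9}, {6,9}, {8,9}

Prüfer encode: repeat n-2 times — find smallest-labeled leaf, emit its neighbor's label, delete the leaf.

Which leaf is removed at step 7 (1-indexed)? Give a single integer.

Step 1: current leaves = {1,3,6,7}. Remove leaf 1 (neighbor: 2).
Step 2: current leaves = {3,6,7}. Remove leaf 3 (neighbor: 5).
Step 3: current leaves = {5,6,7}. Remove leaf 5 (neighbor: 9).
Step 4: current leaves = {6,7}. Remove leaf 6 (neighbor: 9).
Step 5: current leaves = {7,9}. Remove leaf 7 (neighbor: 4).
Step 6: current leaves = {4,9}. Remove leaf 4 (neighbor: 2).
Step 7: current leaves = {2,9}. Remove leaf 2 (neighbor: 8).

Answer: 2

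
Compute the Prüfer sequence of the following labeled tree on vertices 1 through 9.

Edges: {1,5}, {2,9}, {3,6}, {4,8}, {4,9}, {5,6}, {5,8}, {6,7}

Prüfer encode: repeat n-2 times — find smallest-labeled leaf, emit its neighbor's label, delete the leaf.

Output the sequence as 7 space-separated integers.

Step 1: leaves = {1,2,3,7}. Remove smallest leaf 1, emit neighbor 5.
Step 2: leaves = {2,3,7}. Remove smallest leaf 2, emit neighbor 9.
Step 3: leaves = {3,7,9}. Remove smallest leaf 3, emit neighbor 6.
Step 4: leaves = {7,9}. Remove smallest leaf 7, emit neighbor 6.
Step 5: leaves = {6,9}. Remove smallest leaf 6, emit neighbor 5.
Step 6: leaves = {5,9}. Remove smallest leaf 5, emit neighbor 8.
Step 7: leaves = {8,9}. Remove smallest leaf 8, emit neighbor 4.
Done: 2 vertices remain (4, 9). Sequence = [5 9 6 6 5 8 4]

Answer: 5 9 6 6 5 8 4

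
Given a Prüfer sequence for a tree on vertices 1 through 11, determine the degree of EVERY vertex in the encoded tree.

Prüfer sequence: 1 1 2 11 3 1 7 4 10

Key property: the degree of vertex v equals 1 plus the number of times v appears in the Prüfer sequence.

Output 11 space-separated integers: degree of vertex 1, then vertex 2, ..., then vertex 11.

p_1 = 1: count[1] becomes 1
p_2 = 1: count[1] becomes 2
p_3 = 2: count[2] becomes 1
p_4 = 11: count[11] becomes 1
p_5 = 3: count[3] becomes 1
p_6 = 1: count[1] becomes 3
p_7 = 7: count[7] becomes 1
p_8 = 4: count[4] becomes 1
p_9 = 10: count[10] becomes 1
Degrees (1 + count): deg[1]=1+3=4, deg[2]=1+1=2, deg[3]=1+1=2, deg[4]=1+1=2, deg[5]=1+0=1, deg[6]=1+0=1, deg[7]=1+1=2, deg[8]=1+0=1, deg[9]=1+0=1, deg[10]=1+1=2, deg[11]=1+1=2

Answer: 4 2 2 2 1 1 2 1 1 2 2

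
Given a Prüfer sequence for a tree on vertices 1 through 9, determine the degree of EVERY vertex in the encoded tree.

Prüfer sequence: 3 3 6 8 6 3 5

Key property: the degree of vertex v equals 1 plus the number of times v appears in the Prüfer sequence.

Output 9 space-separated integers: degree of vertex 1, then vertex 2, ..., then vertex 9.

p_1 = 3: count[3] becomes 1
p_2 = 3: count[3] becomes 2
p_3 = 6: count[6] becomes 1
p_4 = 8: count[8] becomes 1
p_5 = 6: count[6] becomes 2
p_6 = 3: count[3] becomes 3
p_7 = 5: count[5] becomes 1
Degrees (1 + count): deg[1]=1+0=1, deg[2]=1+0=1, deg[3]=1+3=4, deg[4]=1+0=1, deg[5]=1+1=2, deg[6]=1+2=3, deg[7]=1+0=1, deg[8]=1+1=2, deg[9]=1+0=1

Answer: 1 1 4 1 2 3 1 2 1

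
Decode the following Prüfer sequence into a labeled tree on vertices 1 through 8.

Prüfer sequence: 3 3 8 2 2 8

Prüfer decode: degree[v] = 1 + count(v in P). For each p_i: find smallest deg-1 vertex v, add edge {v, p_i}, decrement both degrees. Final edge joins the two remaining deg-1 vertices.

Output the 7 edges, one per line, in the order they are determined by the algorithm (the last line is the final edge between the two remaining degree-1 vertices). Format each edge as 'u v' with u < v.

Answer: 1 3
3 4
3 8
2 5
2 6
2 8
7 8

Derivation:
Initial degrees: {1:1, 2:3, 3:3, 4:1, 5:1, 6:1, 7:1, 8:3}
Step 1: smallest deg-1 vertex = 1, p_1 = 3. Add edge {1,3}. Now deg[1]=0, deg[3]=2.
Step 2: smallest deg-1 vertex = 4, p_2 = 3. Add edge {3,4}. Now deg[4]=0, deg[3]=1.
Step 3: smallest deg-1 vertex = 3, p_3 = 8. Add edge {3,8}. Now deg[3]=0, deg[8]=2.
Step 4: smallest deg-1 vertex = 5, p_4 = 2. Add edge {2,5}. Now deg[5]=0, deg[2]=2.
Step 5: smallest deg-1 vertex = 6, p_5 = 2. Add edge {2,6}. Now deg[6]=0, deg[2]=1.
Step 6: smallest deg-1 vertex = 2, p_6 = 8. Add edge {2,8}. Now deg[2]=0, deg[8]=1.
Final: two remaining deg-1 vertices are 7, 8. Add edge {7,8}.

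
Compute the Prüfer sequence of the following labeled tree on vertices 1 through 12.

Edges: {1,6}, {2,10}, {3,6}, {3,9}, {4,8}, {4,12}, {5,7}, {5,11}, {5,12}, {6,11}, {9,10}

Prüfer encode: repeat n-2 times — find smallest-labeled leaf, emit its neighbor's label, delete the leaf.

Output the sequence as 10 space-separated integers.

Step 1: leaves = {1,2,7,8}. Remove smallest leaf 1, emit neighbor 6.
Step 2: leaves = {2,7,8}. Remove smallest leaf 2, emit neighbor 10.
Step 3: leaves = {7,8,10}. Remove smallest leaf 7, emit neighbor 5.
Step 4: leaves = {8,10}. Remove smallest leaf 8, emit neighbor 4.
Step 5: leaves = {4,10}. Remove smallest leaf 4, emit neighbor 12.
Step 6: leaves = {10,12}. Remove smallest leaf 10, emit neighbor 9.
Step 7: leaves = {9,12}. Remove smallest leaf 9, emit neighbor 3.
Step 8: leaves = {3,12}. Remove smallest leaf 3, emit neighbor 6.
Step 9: leaves = {6,12}. Remove smallest leaf 6, emit neighbor 11.
Step 10: leaves = {11,12}. Remove smallest leaf 11, emit neighbor 5.
Done: 2 vertices remain (5, 12). Sequence = [6 10 5 4 12 9 3 6 11 5]

Answer: 6 10 5 4 12 9 3 6 11 5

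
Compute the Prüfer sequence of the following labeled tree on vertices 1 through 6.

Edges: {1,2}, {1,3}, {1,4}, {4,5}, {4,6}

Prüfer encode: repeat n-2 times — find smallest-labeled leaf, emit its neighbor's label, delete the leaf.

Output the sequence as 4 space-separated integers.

Answer: 1 1 4 4

Derivation:
Step 1: leaves = {2,3,5,6}. Remove smallest leaf 2, emit neighbor 1.
Step 2: leaves = {3,5,6}. Remove smallest leaf 3, emit neighbor 1.
Step 3: leaves = {1,5,6}. Remove smallest leaf 1, emit neighbor 4.
Step 4: leaves = {5,6}. Remove smallest leaf 5, emit neighbor 4.
Done: 2 vertices remain (4, 6). Sequence = [1 1 4 4]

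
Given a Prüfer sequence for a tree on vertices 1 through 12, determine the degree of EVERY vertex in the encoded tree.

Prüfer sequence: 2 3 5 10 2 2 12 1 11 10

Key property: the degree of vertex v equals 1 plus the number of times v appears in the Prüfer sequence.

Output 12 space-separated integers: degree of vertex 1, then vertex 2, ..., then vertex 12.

p_1 = 2: count[2] becomes 1
p_2 = 3: count[3] becomes 1
p_3 = 5: count[5] becomes 1
p_4 = 10: count[10] becomes 1
p_5 = 2: count[2] becomes 2
p_6 = 2: count[2] becomes 3
p_7 = 12: count[12] becomes 1
p_8 = 1: count[1] becomes 1
p_9 = 11: count[11] becomes 1
p_10 = 10: count[10] becomes 2
Degrees (1 + count): deg[1]=1+1=2, deg[2]=1+3=4, deg[3]=1+1=2, deg[4]=1+0=1, deg[5]=1+1=2, deg[6]=1+0=1, deg[7]=1+0=1, deg[8]=1+0=1, deg[9]=1+0=1, deg[10]=1+2=3, deg[11]=1+1=2, deg[12]=1+1=2

Answer: 2 4 2 1 2 1 1 1 1 3 2 2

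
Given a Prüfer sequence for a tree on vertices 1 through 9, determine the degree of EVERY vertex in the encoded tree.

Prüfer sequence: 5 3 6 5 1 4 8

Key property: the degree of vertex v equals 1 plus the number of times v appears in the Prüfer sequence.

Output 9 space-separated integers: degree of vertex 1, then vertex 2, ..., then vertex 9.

p_1 = 5: count[5] becomes 1
p_2 = 3: count[3] becomes 1
p_3 = 6: count[6] becomes 1
p_4 = 5: count[5] becomes 2
p_5 = 1: count[1] becomes 1
p_6 = 4: count[4] becomes 1
p_7 = 8: count[8] becomes 1
Degrees (1 + count): deg[1]=1+1=2, deg[2]=1+0=1, deg[3]=1+1=2, deg[4]=1+1=2, deg[5]=1+2=3, deg[6]=1+1=2, deg[7]=1+0=1, deg[8]=1+1=2, deg[9]=1+0=1

Answer: 2 1 2 2 3 2 1 2 1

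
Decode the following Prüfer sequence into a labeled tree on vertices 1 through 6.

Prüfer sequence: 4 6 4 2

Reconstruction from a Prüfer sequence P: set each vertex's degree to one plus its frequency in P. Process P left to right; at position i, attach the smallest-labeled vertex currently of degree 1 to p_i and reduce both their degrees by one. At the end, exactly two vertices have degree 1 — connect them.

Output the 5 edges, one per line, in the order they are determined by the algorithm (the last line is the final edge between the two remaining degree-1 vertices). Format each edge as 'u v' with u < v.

Answer: 1 4
3 6
4 5
2 4
2 6

Derivation:
Initial degrees: {1:1, 2:2, 3:1, 4:3, 5:1, 6:2}
Step 1: smallest deg-1 vertex = 1, p_1 = 4. Add edge {1,4}. Now deg[1]=0, deg[4]=2.
Step 2: smallest deg-1 vertex = 3, p_2 = 6. Add edge {3,6}. Now deg[3]=0, deg[6]=1.
Step 3: smallest deg-1 vertex = 5, p_3 = 4. Add edge {4,5}. Now deg[5]=0, deg[4]=1.
Step 4: smallest deg-1 vertex = 4, p_4 = 2. Add edge {2,4}. Now deg[4]=0, deg[2]=1.
Final: two remaining deg-1 vertices are 2, 6. Add edge {2,6}.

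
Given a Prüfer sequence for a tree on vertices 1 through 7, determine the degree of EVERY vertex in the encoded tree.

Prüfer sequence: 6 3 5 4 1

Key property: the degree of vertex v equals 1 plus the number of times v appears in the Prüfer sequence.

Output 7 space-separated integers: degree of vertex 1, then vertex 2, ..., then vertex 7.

p_1 = 6: count[6] becomes 1
p_2 = 3: count[3] becomes 1
p_3 = 5: count[5] becomes 1
p_4 = 4: count[4] becomes 1
p_5 = 1: count[1] becomes 1
Degrees (1 + count): deg[1]=1+1=2, deg[2]=1+0=1, deg[3]=1+1=2, deg[4]=1+1=2, deg[5]=1+1=2, deg[6]=1+1=2, deg[7]=1+0=1

Answer: 2 1 2 2 2 2 1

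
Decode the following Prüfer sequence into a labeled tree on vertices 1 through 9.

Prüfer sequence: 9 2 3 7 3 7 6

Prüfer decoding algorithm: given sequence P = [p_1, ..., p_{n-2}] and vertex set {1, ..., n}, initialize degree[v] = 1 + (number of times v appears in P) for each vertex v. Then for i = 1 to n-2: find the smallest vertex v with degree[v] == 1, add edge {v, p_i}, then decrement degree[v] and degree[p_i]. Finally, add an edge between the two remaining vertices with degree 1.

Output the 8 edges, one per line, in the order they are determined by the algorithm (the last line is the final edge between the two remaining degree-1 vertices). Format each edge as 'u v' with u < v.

Initial degrees: {1:1, 2:2, 3:3, 4:1, 5:1, 6:2, 7:3, 8:1, 9:2}
Step 1: smallest deg-1 vertex = 1, p_1 = 9. Add edge {1,9}. Now deg[1]=0, deg[9]=1.
Step 2: smallest deg-1 vertex = 4, p_2 = 2. Add edge {2,4}. Now deg[4]=0, deg[2]=1.
Step 3: smallest deg-1 vertex = 2, p_3 = 3. Add edge {2,3}. Now deg[2]=0, deg[3]=2.
Step 4: smallest deg-1 vertex = 5, p_4 = 7. Add edge {5,7}. Now deg[5]=0, deg[7]=2.
Step 5: smallest deg-1 vertex = 8, p_5 = 3. Add edge {3,8}. Now deg[8]=0, deg[3]=1.
Step 6: smallest deg-1 vertex = 3, p_6 = 7. Add edge {3,7}. Now deg[3]=0, deg[7]=1.
Step 7: smallest deg-1 vertex = 7, p_7 = 6. Add edge {6,7}. Now deg[7]=0, deg[6]=1.
Final: two remaining deg-1 vertices are 6, 9. Add edge {6,9}.

Answer: 1 9
2 4
2 3
5 7
3 8
3 7
6 7
6 9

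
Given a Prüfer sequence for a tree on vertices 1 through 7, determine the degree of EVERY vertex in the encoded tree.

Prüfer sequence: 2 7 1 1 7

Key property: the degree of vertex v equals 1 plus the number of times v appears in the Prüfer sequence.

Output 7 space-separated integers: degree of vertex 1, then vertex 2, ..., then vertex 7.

Answer: 3 2 1 1 1 1 3

Derivation:
p_1 = 2: count[2] becomes 1
p_2 = 7: count[7] becomes 1
p_3 = 1: count[1] becomes 1
p_4 = 1: count[1] becomes 2
p_5 = 7: count[7] becomes 2
Degrees (1 + count): deg[1]=1+2=3, deg[2]=1+1=2, deg[3]=1+0=1, deg[4]=1+0=1, deg[5]=1+0=1, deg[6]=1+0=1, deg[7]=1+2=3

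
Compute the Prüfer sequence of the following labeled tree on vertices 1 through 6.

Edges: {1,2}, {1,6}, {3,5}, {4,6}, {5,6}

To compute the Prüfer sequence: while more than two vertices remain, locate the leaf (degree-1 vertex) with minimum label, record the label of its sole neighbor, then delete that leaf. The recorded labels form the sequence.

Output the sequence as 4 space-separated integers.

Step 1: leaves = {2,3,4}. Remove smallest leaf 2, emit neighbor 1.
Step 2: leaves = {1,3,4}. Remove smallest leaf 1, emit neighbor 6.
Step 3: leaves = {3,4}. Remove smallest leaf 3, emit neighbor 5.
Step 4: leaves = {4,5}. Remove smallest leaf 4, emit neighbor 6.
Done: 2 vertices remain (5, 6). Sequence = [1 6 5 6]

Answer: 1 6 5 6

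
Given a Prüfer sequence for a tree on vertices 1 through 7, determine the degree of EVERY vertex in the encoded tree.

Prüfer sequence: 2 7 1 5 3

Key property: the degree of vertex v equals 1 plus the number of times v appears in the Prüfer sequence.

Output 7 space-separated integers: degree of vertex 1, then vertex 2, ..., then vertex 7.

Answer: 2 2 2 1 2 1 2

Derivation:
p_1 = 2: count[2] becomes 1
p_2 = 7: count[7] becomes 1
p_3 = 1: count[1] becomes 1
p_4 = 5: count[5] becomes 1
p_5 = 3: count[3] becomes 1
Degrees (1 + count): deg[1]=1+1=2, deg[2]=1+1=2, deg[3]=1+1=2, deg[4]=1+0=1, deg[5]=1+1=2, deg[6]=1+0=1, deg[7]=1+1=2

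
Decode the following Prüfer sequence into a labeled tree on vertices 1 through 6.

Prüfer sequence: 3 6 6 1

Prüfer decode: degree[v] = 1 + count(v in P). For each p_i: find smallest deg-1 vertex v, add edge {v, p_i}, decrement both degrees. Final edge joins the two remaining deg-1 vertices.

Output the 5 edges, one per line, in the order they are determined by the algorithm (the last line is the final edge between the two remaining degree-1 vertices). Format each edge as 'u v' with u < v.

Initial degrees: {1:2, 2:1, 3:2, 4:1, 5:1, 6:3}
Step 1: smallest deg-1 vertex = 2, p_1 = 3. Add edge {2,3}. Now deg[2]=0, deg[3]=1.
Step 2: smallest deg-1 vertex = 3, p_2 = 6. Add edge {3,6}. Now deg[3]=0, deg[6]=2.
Step 3: smallest deg-1 vertex = 4, p_3 = 6. Add edge {4,6}. Now deg[4]=0, deg[6]=1.
Step 4: smallest deg-1 vertex = 5, p_4 = 1. Add edge {1,5}. Now deg[5]=0, deg[1]=1.
Final: two remaining deg-1 vertices are 1, 6. Add edge {1,6}.

Answer: 2 3
3 6
4 6
1 5
1 6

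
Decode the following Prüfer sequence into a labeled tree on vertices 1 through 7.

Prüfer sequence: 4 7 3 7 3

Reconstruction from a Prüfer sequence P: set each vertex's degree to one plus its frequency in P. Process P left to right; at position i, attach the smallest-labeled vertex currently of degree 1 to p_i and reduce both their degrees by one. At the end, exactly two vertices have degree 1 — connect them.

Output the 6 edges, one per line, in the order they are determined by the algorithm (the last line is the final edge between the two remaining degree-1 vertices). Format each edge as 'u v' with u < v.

Answer: 1 4
2 7
3 4
5 7
3 6
3 7

Derivation:
Initial degrees: {1:1, 2:1, 3:3, 4:2, 5:1, 6:1, 7:3}
Step 1: smallest deg-1 vertex = 1, p_1 = 4. Add edge {1,4}. Now deg[1]=0, deg[4]=1.
Step 2: smallest deg-1 vertex = 2, p_2 = 7. Add edge {2,7}. Now deg[2]=0, deg[7]=2.
Step 3: smallest deg-1 vertex = 4, p_3 = 3. Add edge {3,4}. Now deg[4]=0, deg[3]=2.
Step 4: smallest deg-1 vertex = 5, p_4 = 7. Add edge {5,7}. Now deg[5]=0, deg[7]=1.
Step 5: smallest deg-1 vertex = 6, p_5 = 3. Add edge {3,6}. Now deg[6]=0, deg[3]=1.
Final: two remaining deg-1 vertices are 3, 7. Add edge {3,7}.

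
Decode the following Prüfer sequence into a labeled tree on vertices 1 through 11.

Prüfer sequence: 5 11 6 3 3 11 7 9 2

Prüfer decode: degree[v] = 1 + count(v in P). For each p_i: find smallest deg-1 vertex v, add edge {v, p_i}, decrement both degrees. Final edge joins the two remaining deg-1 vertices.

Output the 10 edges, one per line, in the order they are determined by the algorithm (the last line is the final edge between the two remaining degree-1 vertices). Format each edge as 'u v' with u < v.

Answer: 1 5
4 11
5 6
3 6
3 8
3 11
7 10
7 9
2 9
2 11

Derivation:
Initial degrees: {1:1, 2:2, 3:3, 4:1, 5:2, 6:2, 7:2, 8:1, 9:2, 10:1, 11:3}
Step 1: smallest deg-1 vertex = 1, p_1 = 5. Add edge {1,5}. Now deg[1]=0, deg[5]=1.
Step 2: smallest deg-1 vertex = 4, p_2 = 11. Add edge {4,11}. Now deg[4]=0, deg[11]=2.
Step 3: smallest deg-1 vertex = 5, p_3 = 6. Add edge {5,6}. Now deg[5]=0, deg[6]=1.
Step 4: smallest deg-1 vertex = 6, p_4 = 3. Add edge {3,6}. Now deg[6]=0, deg[3]=2.
Step 5: smallest deg-1 vertex = 8, p_5 = 3. Add edge {3,8}. Now deg[8]=0, deg[3]=1.
Step 6: smallest deg-1 vertex = 3, p_6 = 11. Add edge {3,11}. Now deg[3]=0, deg[11]=1.
Step 7: smallest deg-1 vertex = 10, p_7 = 7. Add edge {7,10}. Now deg[10]=0, deg[7]=1.
Step 8: smallest deg-1 vertex = 7, p_8 = 9. Add edge {7,9}. Now deg[7]=0, deg[9]=1.
Step 9: smallest deg-1 vertex = 9, p_9 = 2. Add edge {2,9}. Now deg[9]=0, deg[2]=1.
Final: two remaining deg-1 vertices are 2, 11. Add edge {2,11}.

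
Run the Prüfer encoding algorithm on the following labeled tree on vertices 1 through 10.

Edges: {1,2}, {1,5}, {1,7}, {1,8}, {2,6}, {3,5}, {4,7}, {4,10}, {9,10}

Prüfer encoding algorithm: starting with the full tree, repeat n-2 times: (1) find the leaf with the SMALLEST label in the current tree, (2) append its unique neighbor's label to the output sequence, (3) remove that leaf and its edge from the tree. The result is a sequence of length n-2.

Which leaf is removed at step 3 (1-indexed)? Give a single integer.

Answer: 6

Derivation:
Step 1: current leaves = {3,6,8,9}. Remove leaf 3 (neighbor: 5).
Step 2: current leaves = {5,6,8,9}. Remove leaf 5 (neighbor: 1).
Step 3: current leaves = {6,8,9}. Remove leaf 6 (neighbor: 2).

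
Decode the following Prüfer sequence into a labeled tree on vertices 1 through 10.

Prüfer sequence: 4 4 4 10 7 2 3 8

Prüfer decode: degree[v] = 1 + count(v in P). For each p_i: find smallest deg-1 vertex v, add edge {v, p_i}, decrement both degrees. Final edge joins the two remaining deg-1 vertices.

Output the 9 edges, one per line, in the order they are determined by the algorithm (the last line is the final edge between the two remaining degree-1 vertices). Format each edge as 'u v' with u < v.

Answer: 1 4
4 5
4 6
4 10
7 9
2 7
2 3
3 8
8 10

Derivation:
Initial degrees: {1:1, 2:2, 3:2, 4:4, 5:1, 6:1, 7:2, 8:2, 9:1, 10:2}
Step 1: smallest deg-1 vertex = 1, p_1 = 4. Add edge {1,4}. Now deg[1]=0, deg[4]=3.
Step 2: smallest deg-1 vertex = 5, p_2 = 4. Add edge {4,5}. Now deg[5]=0, deg[4]=2.
Step 3: smallest deg-1 vertex = 6, p_3 = 4. Add edge {4,6}. Now deg[6]=0, deg[4]=1.
Step 4: smallest deg-1 vertex = 4, p_4 = 10. Add edge {4,10}. Now deg[4]=0, deg[10]=1.
Step 5: smallest deg-1 vertex = 9, p_5 = 7. Add edge {7,9}. Now deg[9]=0, deg[7]=1.
Step 6: smallest deg-1 vertex = 7, p_6 = 2. Add edge {2,7}. Now deg[7]=0, deg[2]=1.
Step 7: smallest deg-1 vertex = 2, p_7 = 3. Add edge {2,3}. Now deg[2]=0, deg[3]=1.
Step 8: smallest deg-1 vertex = 3, p_8 = 8. Add edge {3,8}. Now deg[3]=0, deg[8]=1.
Final: two remaining deg-1 vertices are 8, 10. Add edge {8,10}.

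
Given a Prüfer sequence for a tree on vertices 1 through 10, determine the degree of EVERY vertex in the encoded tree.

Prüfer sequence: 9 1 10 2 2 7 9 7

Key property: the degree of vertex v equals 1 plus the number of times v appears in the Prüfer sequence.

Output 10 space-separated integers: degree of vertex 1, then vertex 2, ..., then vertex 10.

p_1 = 9: count[9] becomes 1
p_2 = 1: count[1] becomes 1
p_3 = 10: count[10] becomes 1
p_4 = 2: count[2] becomes 1
p_5 = 2: count[2] becomes 2
p_6 = 7: count[7] becomes 1
p_7 = 9: count[9] becomes 2
p_8 = 7: count[7] becomes 2
Degrees (1 + count): deg[1]=1+1=2, deg[2]=1+2=3, deg[3]=1+0=1, deg[4]=1+0=1, deg[5]=1+0=1, deg[6]=1+0=1, deg[7]=1+2=3, deg[8]=1+0=1, deg[9]=1+2=3, deg[10]=1+1=2

Answer: 2 3 1 1 1 1 3 1 3 2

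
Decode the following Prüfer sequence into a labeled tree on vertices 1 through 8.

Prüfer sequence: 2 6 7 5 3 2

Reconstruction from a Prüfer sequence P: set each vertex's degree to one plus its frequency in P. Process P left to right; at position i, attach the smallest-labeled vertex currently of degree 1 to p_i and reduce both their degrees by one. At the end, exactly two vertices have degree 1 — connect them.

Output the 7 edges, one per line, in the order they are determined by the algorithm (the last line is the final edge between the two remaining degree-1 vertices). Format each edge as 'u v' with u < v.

Answer: 1 2
4 6
6 7
5 7
3 5
2 3
2 8

Derivation:
Initial degrees: {1:1, 2:3, 3:2, 4:1, 5:2, 6:2, 7:2, 8:1}
Step 1: smallest deg-1 vertex = 1, p_1 = 2. Add edge {1,2}. Now deg[1]=0, deg[2]=2.
Step 2: smallest deg-1 vertex = 4, p_2 = 6. Add edge {4,6}. Now deg[4]=0, deg[6]=1.
Step 3: smallest deg-1 vertex = 6, p_3 = 7. Add edge {6,7}. Now deg[6]=0, deg[7]=1.
Step 4: smallest deg-1 vertex = 7, p_4 = 5. Add edge {5,7}. Now deg[7]=0, deg[5]=1.
Step 5: smallest deg-1 vertex = 5, p_5 = 3. Add edge {3,5}. Now deg[5]=0, deg[3]=1.
Step 6: smallest deg-1 vertex = 3, p_6 = 2. Add edge {2,3}. Now deg[3]=0, deg[2]=1.
Final: two remaining deg-1 vertices are 2, 8. Add edge {2,8}.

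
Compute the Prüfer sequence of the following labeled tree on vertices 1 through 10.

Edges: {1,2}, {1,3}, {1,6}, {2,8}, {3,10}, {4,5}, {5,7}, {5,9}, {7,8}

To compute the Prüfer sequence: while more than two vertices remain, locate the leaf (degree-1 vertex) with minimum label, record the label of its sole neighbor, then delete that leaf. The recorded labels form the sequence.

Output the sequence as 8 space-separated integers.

Step 1: leaves = {4,6,9,10}. Remove smallest leaf 4, emit neighbor 5.
Step 2: leaves = {6,9,10}. Remove smallest leaf 6, emit neighbor 1.
Step 3: leaves = {9,10}. Remove smallest leaf 9, emit neighbor 5.
Step 4: leaves = {5,10}. Remove smallest leaf 5, emit neighbor 7.
Step 5: leaves = {7,10}. Remove smallest leaf 7, emit neighbor 8.
Step 6: leaves = {8,10}. Remove smallest leaf 8, emit neighbor 2.
Step 7: leaves = {2,10}. Remove smallest leaf 2, emit neighbor 1.
Step 8: leaves = {1,10}. Remove smallest leaf 1, emit neighbor 3.
Done: 2 vertices remain (3, 10). Sequence = [5 1 5 7 8 2 1 3]

Answer: 5 1 5 7 8 2 1 3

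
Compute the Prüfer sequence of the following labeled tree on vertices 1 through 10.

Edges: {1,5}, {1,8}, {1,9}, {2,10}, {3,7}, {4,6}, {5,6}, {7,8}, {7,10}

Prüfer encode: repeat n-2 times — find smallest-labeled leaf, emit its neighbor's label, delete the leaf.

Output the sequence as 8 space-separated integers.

Step 1: leaves = {2,3,4,9}. Remove smallest leaf 2, emit neighbor 10.
Step 2: leaves = {3,4,9,10}. Remove smallest leaf 3, emit neighbor 7.
Step 3: leaves = {4,9,10}. Remove smallest leaf 4, emit neighbor 6.
Step 4: leaves = {6,9,10}. Remove smallest leaf 6, emit neighbor 5.
Step 5: leaves = {5,9,10}. Remove smallest leaf 5, emit neighbor 1.
Step 6: leaves = {9,10}. Remove smallest leaf 9, emit neighbor 1.
Step 7: leaves = {1,10}. Remove smallest leaf 1, emit neighbor 8.
Step 8: leaves = {8,10}. Remove smallest leaf 8, emit neighbor 7.
Done: 2 vertices remain (7, 10). Sequence = [10 7 6 5 1 1 8 7]

Answer: 10 7 6 5 1 1 8 7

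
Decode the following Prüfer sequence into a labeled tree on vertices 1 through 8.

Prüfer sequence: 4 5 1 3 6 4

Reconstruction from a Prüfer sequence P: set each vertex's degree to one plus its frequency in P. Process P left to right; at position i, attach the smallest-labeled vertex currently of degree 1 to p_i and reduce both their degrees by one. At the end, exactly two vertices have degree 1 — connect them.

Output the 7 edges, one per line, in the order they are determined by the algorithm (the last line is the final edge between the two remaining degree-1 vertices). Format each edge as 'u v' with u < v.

Answer: 2 4
5 7
1 5
1 3
3 6
4 6
4 8

Derivation:
Initial degrees: {1:2, 2:1, 3:2, 4:3, 5:2, 6:2, 7:1, 8:1}
Step 1: smallest deg-1 vertex = 2, p_1 = 4. Add edge {2,4}. Now deg[2]=0, deg[4]=2.
Step 2: smallest deg-1 vertex = 7, p_2 = 5. Add edge {5,7}. Now deg[7]=0, deg[5]=1.
Step 3: smallest deg-1 vertex = 5, p_3 = 1. Add edge {1,5}. Now deg[5]=0, deg[1]=1.
Step 4: smallest deg-1 vertex = 1, p_4 = 3. Add edge {1,3}. Now deg[1]=0, deg[3]=1.
Step 5: smallest deg-1 vertex = 3, p_5 = 6. Add edge {3,6}. Now deg[3]=0, deg[6]=1.
Step 6: smallest deg-1 vertex = 6, p_6 = 4. Add edge {4,6}. Now deg[6]=0, deg[4]=1.
Final: two remaining deg-1 vertices are 4, 8. Add edge {4,8}.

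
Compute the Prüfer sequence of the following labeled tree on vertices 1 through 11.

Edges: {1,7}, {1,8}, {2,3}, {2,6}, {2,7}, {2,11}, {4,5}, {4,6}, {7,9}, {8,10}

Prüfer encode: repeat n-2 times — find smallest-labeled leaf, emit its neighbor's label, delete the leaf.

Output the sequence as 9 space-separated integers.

Answer: 2 4 6 2 7 8 1 7 2

Derivation:
Step 1: leaves = {3,5,9,10,11}. Remove smallest leaf 3, emit neighbor 2.
Step 2: leaves = {5,9,10,11}. Remove smallest leaf 5, emit neighbor 4.
Step 3: leaves = {4,9,10,11}. Remove smallest leaf 4, emit neighbor 6.
Step 4: leaves = {6,9,10,11}. Remove smallest leaf 6, emit neighbor 2.
Step 5: leaves = {9,10,11}. Remove smallest leaf 9, emit neighbor 7.
Step 6: leaves = {10,11}. Remove smallest leaf 10, emit neighbor 8.
Step 7: leaves = {8,11}. Remove smallest leaf 8, emit neighbor 1.
Step 8: leaves = {1,11}. Remove smallest leaf 1, emit neighbor 7.
Step 9: leaves = {7,11}. Remove smallest leaf 7, emit neighbor 2.
Done: 2 vertices remain (2, 11). Sequence = [2 4 6 2 7 8 1 7 2]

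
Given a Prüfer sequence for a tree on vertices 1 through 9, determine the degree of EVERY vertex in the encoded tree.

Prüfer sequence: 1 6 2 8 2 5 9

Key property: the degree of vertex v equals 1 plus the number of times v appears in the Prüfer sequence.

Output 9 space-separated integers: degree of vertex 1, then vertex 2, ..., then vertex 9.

Answer: 2 3 1 1 2 2 1 2 2

Derivation:
p_1 = 1: count[1] becomes 1
p_2 = 6: count[6] becomes 1
p_3 = 2: count[2] becomes 1
p_4 = 8: count[8] becomes 1
p_5 = 2: count[2] becomes 2
p_6 = 5: count[5] becomes 1
p_7 = 9: count[9] becomes 1
Degrees (1 + count): deg[1]=1+1=2, deg[2]=1+2=3, deg[3]=1+0=1, deg[4]=1+0=1, deg[5]=1+1=2, deg[6]=1+1=2, deg[7]=1+0=1, deg[8]=1+1=2, deg[9]=1+1=2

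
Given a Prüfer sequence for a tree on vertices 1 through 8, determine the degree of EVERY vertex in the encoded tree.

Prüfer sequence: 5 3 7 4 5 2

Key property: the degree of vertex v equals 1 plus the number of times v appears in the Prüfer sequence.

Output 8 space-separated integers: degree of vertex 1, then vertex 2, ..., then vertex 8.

Answer: 1 2 2 2 3 1 2 1

Derivation:
p_1 = 5: count[5] becomes 1
p_2 = 3: count[3] becomes 1
p_3 = 7: count[7] becomes 1
p_4 = 4: count[4] becomes 1
p_5 = 5: count[5] becomes 2
p_6 = 2: count[2] becomes 1
Degrees (1 + count): deg[1]=1+0=1, deg[2]=1+1=2, deg[3]=1+1=2, deg[4]=1+1=2, deg[5]=1+2=3, deg[6]=1+0=1, deg[7]=1+1=2, deg[8]=1+0=1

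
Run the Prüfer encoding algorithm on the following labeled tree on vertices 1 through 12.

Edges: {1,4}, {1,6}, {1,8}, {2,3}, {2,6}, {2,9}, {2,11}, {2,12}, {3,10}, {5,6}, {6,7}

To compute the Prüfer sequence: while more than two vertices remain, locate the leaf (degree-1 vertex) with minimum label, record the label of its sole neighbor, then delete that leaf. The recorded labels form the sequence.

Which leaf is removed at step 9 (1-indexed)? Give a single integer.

Answer: 3

Derivation:
Step 1: current leaves = {4,5,7,8,9,10,11,12}. Remove leaf 4 (neighbor: 1).
Step 2: current leaves = {5,7,8,9,10,11,12}. Remove leaf 5 (neighbor: 6).
Step 3: current leaves = {7,8,9,10,11,12}. Remove leaf 7 (neighbor: 6).
Step 4: current leaves = {8,9,10,11,12}. Remove leaf 8 (neighbor: 1).
Step 5: current leaves = {1,9,10,11,12}. Remove leaf 1 (neighbor: 6).
Step 6: current leaves = {6,9,10,11,12}. Remove leaf 6 (neighbor: 2).
Step 7: current leaves = {9,10,11,12}. Remove leaf 9 (neighbor: 2).
Step 8: current leaves = {10,11,12}. Remove leaf 10 (neighbor: 3).
Step 9: current leaves = {3,11,12}. Remove leaf 3 (neighbor: 2).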